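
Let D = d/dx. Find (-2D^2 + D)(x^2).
2 x - 4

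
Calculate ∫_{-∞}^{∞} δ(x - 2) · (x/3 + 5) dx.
\frac{17}{3}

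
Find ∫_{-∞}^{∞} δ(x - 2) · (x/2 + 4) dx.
5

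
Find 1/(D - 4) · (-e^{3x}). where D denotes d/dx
e^{3 x}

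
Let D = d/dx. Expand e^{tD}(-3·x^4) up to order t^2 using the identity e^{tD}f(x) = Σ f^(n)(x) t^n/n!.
3 x^{2} \left(- 6 t^{2} - 4 t x - x^{2}\right)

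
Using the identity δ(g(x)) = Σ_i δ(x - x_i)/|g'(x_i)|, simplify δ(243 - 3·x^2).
\frac{\delta(x - 9) + \delta(x + 9)}{54}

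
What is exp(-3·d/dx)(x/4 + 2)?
\frac{x}{4} + \frac{5}{4}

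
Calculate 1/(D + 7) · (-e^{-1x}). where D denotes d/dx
- \frac{e^{- x}}{6}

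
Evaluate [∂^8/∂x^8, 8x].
64\frac{d^{7}}{dx^{7}}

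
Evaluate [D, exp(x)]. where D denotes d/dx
e^{x}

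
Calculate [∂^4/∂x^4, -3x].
-12\frac{d^{3}}{dx^{3}}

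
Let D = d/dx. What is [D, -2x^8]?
- 16 x^{7}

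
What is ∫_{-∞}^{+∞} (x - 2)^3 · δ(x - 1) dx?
-1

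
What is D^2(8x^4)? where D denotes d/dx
96 x^{2}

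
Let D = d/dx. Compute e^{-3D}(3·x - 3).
3 x - 12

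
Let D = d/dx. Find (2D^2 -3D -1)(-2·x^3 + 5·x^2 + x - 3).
2 x^{3} + 13 x^{2} - 55 x + 20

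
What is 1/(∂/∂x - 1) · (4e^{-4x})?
- \frac{4 e^{- 4 x}}{5}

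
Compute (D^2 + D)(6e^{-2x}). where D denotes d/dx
12 e^{- 2 x}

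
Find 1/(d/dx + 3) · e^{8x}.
\frac{e^{8 x}}{11}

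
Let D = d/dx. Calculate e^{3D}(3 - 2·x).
- 2 x - 3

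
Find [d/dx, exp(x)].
e^{x}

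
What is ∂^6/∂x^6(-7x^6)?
-5040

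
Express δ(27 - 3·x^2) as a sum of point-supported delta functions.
\frac{\delta(x - 3) + \delta(x + 3)}{18}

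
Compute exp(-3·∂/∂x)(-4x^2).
- 4 x^{2} + 24 x - 36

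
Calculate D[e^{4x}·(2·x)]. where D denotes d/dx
\left(8 x + 2\right) e^{4 x}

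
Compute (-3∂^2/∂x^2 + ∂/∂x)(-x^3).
3 x \left(6 - x\right)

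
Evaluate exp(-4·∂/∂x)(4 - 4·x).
20 - 4 x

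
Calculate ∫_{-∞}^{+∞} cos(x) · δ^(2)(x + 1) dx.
- \cos{\left(1 \right)}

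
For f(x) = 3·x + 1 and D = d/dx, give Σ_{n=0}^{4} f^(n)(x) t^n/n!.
3 t + 3 x + 1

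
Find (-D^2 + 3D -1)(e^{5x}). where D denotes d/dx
- 11 e^{5 x}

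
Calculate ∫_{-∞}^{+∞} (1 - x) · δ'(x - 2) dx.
1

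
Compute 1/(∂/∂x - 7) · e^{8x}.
e^{8 x}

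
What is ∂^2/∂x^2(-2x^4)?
- 24 x^{2}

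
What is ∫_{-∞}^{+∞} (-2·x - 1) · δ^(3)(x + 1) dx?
0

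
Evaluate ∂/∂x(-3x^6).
- 18 x^{5}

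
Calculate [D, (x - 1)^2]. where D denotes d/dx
2 x - 2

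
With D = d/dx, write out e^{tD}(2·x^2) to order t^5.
2 t^{2} + 4 t x + 2 x^{2}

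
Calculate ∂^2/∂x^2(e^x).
e^{x}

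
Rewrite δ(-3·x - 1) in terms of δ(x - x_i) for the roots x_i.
\frac{\delta(x + 1/3)}{3}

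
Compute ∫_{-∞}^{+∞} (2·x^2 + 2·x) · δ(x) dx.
0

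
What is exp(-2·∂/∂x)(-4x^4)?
- 4 x^{4} + 32 x^{3} - 96 x^{2} + 128 x - 64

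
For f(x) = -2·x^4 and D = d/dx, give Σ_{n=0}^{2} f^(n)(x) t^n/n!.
2 x^{2} \left(- 6 t^{2} - 4 t x - x^{2}\right)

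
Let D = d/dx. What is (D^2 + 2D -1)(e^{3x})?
14 e^{3 x}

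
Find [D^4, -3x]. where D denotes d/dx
-12D^{3}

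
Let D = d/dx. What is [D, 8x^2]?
16 x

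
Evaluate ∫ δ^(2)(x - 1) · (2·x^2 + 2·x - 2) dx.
4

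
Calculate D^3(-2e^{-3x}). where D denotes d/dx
54 e^{- 3 x}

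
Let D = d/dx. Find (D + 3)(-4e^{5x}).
- 32 e^{5 x}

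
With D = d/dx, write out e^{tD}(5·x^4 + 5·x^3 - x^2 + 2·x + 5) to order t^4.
5 t^{4} + t^{3} \left(20 x + 5\right) + t^{2} \left(30 x^{2} + 15 x - 1\right) + t \left(20 x^{3} + 15 x^{2} - 2 x + 2\right) + 5 x^{4} + 5 x^{3} - x^{2} + 2 x + 5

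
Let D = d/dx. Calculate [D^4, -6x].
-24D^{3}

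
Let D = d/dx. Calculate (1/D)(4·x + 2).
2 x^{2} + 2 x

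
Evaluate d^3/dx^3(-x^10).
- 720 x^{7}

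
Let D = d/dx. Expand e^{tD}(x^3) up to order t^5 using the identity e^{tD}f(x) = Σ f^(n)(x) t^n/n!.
t^{3} + 3 t^{2} x + 3 t x^{2} + x^{3}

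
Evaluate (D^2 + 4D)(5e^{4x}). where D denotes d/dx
160 e^{4 x}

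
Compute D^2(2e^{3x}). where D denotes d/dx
18 e^{3 x}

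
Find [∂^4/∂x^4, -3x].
-12\frac{d^{3}}{dx^{3}}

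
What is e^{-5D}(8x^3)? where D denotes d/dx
8 x^{3} - 120 x^{2} + 600 x - 1000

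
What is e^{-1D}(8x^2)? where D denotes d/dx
8 x^{2} - 16 x + 8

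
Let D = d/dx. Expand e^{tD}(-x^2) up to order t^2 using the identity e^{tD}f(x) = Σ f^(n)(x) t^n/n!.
- t^{2} - 2 t x - x^{2}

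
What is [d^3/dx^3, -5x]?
-15\frac{d^{2}}{dx^{2}}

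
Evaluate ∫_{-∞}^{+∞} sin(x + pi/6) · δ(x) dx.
\frac{1}{2}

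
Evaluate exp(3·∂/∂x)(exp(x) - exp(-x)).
2 \sinh{\left(x + 3 \right)}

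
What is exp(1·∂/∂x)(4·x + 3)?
4 x + 7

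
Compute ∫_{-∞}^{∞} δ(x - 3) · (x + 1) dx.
4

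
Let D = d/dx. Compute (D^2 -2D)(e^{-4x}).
24 e^{- 4 x}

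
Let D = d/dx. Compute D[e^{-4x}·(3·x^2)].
6 x \left(1 - 2 x\right) e^{- 4 x}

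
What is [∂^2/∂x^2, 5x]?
10\frac{d}{dx}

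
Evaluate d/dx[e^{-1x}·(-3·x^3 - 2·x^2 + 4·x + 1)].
\left(3 x^{3} - 7 x^{2} - 8 x + 3\right) e^{- x}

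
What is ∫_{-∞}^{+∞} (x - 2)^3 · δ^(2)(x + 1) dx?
-18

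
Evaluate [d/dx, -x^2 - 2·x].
- 2 x - 2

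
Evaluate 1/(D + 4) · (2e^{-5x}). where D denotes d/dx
- 2 e^{- 5 x}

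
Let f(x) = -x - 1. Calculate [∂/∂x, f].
-1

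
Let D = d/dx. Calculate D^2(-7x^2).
-14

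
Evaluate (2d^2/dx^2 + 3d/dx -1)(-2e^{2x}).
- 26 e^{2 x}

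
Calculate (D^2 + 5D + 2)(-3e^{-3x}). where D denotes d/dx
12 e^{- 3 x}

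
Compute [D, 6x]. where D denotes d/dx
6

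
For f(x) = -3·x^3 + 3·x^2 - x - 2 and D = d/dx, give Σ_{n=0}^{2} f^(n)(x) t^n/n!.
- t^{2} \left(9 x - 3\right) - t \left(9 x^{2} - 6 x + 1\right) - 3 x^{3} + 3 x^{2} - x - 2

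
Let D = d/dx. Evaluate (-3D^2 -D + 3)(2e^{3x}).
- 54 e^{3 x}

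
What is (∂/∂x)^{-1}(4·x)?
2 x^{2}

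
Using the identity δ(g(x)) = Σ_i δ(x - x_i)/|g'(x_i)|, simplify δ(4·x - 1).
\frac{\delta(x - 1/4)}{4}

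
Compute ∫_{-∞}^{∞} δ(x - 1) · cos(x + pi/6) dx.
\cos{\left(\frac{\pi}{6} + 1 \right)}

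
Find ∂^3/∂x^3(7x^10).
5040 x^{7}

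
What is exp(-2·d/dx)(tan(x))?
\tan{\left(x - 2 \right)}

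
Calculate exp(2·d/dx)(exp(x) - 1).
e^{x + 2} - 1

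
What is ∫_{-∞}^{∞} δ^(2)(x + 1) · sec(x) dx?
\left(1 + 2 \tan^{2}{\left(1 \right)}\right) \sec{\left(1 \right)}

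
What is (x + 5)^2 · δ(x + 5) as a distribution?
0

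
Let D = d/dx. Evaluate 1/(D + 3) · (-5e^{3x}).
- \frac{5 e^{3 x}}{6}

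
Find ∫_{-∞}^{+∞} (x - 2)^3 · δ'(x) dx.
-12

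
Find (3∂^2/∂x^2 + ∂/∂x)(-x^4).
4 x^{2} \left(- x - 9\right)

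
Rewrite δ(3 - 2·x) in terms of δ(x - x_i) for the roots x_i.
\frac{\delta(x - 3/2)}{2}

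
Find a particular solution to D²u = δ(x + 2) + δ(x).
\frac{|x + 2|}{2} + \frac{|x|}{2}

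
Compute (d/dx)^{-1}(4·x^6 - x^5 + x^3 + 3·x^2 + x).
\frac{4 x^{7}}{7} - \frac{x^{6}}{6} + \frac{x^{4}}{4} + x^{3} + \frac{x^{2}}{2}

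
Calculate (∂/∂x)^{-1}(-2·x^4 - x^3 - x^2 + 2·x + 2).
- \frac{2 x^{5}}{5} - \frac{x^{4}}{4} - \frac{x^{3}}{3} + x^{2} + 2 x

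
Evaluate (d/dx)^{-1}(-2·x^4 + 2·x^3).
- \frac{2 x^{5}}{5} + \frac{x^{4}}{2}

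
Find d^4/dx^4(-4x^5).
- 480 x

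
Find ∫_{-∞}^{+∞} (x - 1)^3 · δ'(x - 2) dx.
-3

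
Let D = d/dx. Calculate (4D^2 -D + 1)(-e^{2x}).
- 15 e^{2 x}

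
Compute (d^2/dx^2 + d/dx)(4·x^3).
12 x \left(x + 2\right)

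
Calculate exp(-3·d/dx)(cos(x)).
\cos{\left(x - 3 \right)}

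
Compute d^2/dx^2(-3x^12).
- 396 x^{10}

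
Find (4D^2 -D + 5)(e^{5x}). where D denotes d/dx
100 e^{5 x}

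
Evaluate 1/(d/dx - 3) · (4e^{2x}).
- 4 e^{2 x}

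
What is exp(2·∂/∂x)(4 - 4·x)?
- 4 x - 4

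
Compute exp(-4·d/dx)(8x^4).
8 x^{4} - 128 x^{3} + 768 x^{2} - 2048 x + 2048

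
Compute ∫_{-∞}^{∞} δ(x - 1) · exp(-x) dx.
e^{-1}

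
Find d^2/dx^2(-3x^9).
- 216 x^{7}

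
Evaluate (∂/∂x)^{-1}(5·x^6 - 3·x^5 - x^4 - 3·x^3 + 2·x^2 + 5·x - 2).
\frac{5 x^{7}}{7} - \frac{x^{6}}{2} - \frac{x^{5}}{5} - \frac{3 x^{4}}{4} + \frac{2 x^{3}}{3} + \frac{5 x^{2}}{2} - 2 x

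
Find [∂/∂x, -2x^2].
- 4 x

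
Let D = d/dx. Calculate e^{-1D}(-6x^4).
- 6 x^{4} + 24 x^{3} - 36 x^{2} + 24 x - 6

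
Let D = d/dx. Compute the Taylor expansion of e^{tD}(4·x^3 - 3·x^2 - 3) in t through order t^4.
4 t^{3} + t^{2} \left(12 x - 3\right) + 6 t x \left(2 x - 1\right) + 4 x^{3} - 3 x^{2} - 3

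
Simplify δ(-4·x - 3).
\frac{\delta(x + 3/4)}{4}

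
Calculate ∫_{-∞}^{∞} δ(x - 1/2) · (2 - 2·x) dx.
1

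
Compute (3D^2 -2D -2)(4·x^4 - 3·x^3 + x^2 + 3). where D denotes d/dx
2 x \left(- 4 x^{3} - 13 x^{2} + 80 x - 29\right)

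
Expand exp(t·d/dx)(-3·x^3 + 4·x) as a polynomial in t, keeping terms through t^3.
- 3 t^{3} - 9 t^{2} x - t \left(9 x^{2} - 4\right) - 3 x^{3} + 4 x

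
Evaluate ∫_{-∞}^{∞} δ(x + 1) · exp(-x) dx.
e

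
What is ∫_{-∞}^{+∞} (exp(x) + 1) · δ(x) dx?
2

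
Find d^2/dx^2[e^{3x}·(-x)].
\left(- 9 x - 6\right) e^{3 x}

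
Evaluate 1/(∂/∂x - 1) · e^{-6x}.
- \frac{e^{- 6 x}}{7}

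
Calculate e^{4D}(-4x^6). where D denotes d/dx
- 4 x^{6} - 96 x^{5} - 960 x^{4} - 5120 x^{3} - 15360 x^{2} - 24576 x - 16384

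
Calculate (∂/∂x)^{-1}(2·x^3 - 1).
\frac{x^{4}}{2} - x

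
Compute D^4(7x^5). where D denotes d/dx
840 x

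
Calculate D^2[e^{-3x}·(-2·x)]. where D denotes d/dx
6 \left(2 - 3 x\right) e^{- 3 x}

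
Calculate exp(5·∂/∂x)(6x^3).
6 x^{3} + 90 x^{2} + 450 x + 750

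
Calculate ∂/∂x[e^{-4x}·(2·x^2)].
4 x \left(1 - 2 x\right) e^{- 4 x}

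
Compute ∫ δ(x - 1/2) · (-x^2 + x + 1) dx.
\frac{5}{4}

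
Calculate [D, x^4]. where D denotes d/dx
4 x^{3}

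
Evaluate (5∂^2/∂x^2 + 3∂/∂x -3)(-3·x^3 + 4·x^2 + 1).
9 x^{3} - 39 x^{2} - 66 x + 37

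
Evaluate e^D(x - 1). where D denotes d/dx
x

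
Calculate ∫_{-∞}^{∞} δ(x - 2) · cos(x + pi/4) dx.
\cos{\left(\frac{\pi}{4} + 2 \right)}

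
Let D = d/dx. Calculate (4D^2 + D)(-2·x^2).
- 4 x - 16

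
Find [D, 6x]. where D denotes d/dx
6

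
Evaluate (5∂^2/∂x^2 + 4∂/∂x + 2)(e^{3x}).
59 e^{3 x}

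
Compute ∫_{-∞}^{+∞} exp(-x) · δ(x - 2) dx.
e^{-2}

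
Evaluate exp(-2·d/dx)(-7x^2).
- 7 x^{2} + 28 x - 28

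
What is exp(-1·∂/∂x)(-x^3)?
- x^{3} + 3 x^{2} - 3 x + 1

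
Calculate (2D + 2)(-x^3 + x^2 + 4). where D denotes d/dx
- 2 x^{3} - 4 x^{2} + 4 x + 8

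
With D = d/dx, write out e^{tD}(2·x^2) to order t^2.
2 t^{2} + 4 t x + 2 x^{2}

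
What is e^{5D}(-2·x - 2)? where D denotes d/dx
- 2 x - 12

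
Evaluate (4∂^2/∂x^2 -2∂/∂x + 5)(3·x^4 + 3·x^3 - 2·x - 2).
15 x^{4} - 9 x^{3} + 126 x^{2} + 62 x - 6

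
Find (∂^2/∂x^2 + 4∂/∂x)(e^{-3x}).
- 3 e^{- 3 x}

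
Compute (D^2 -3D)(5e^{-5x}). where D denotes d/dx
200 e^{- 5 x}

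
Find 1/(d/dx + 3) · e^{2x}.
\frac{e^{2 x}}{5}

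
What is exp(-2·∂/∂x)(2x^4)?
2 x^{4} - 16 x^{3} + 48 x^{2} - 64 x + 32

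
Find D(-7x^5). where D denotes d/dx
- 35 x^{4}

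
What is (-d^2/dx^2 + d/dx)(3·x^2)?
6 x - 6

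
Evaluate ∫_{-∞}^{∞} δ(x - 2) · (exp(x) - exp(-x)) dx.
2 \sinh{\left(2 \right)}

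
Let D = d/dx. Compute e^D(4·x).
4 x + 4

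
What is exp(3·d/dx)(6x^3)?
6 x^{3} + 54 x^{2} + 162 x + 162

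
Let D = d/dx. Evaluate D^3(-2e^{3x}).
- 54 e^{3 x}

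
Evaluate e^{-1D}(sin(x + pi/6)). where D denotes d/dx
\sin{\left(x - 1 + \frac{\pi}{6} \right)}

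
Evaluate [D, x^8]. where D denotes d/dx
8 x^{7}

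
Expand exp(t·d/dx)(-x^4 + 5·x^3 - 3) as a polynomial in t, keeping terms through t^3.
- t^{3} \left(4 x - 5\right) - 3 t^{2} x \left(2 x - 5\right) - t x^{2} \left(4 x - 15\right) - x^{4} + 5 x^{3} - 3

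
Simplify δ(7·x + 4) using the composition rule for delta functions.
\frac{\delta(x + 4/7)}{7}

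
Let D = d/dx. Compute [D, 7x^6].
42 x^{5}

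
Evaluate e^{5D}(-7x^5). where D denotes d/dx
- 7 x^{5} - 175 x^{4} - 1750 x^{3} - 8750 x^{2} - 21875 x - 21875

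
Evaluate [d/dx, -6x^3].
- 18 x^{2}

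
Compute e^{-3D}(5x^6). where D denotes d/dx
5 x^{6} - 90 x^{5} + 675 x^{4} - 2700 x^{3} + 6075 x^{2} - 7290 x + 3645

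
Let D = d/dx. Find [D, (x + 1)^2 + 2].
2 x + 2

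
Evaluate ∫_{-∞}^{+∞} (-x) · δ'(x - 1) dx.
1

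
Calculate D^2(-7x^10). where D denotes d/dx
- 630 x^{8}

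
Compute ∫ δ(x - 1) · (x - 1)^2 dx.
0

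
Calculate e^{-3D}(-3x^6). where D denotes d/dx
- 3 x^{6} + 54 x^{5} - 405 x^{4} + 1620 x^{3} - 3645 x^{2} + 4374 x - 2187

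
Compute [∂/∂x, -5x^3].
- 15 x^{2}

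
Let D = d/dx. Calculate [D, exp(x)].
e^{x}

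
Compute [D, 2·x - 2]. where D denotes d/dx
2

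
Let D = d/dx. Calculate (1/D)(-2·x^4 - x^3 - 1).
- \frac{2 x^{5}}{5} - \frac{x^{4}}{4} - x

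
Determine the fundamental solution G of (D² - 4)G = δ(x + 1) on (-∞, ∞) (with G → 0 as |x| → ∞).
-\frac{e^{-2|x + 1|}}{4}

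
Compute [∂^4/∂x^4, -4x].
-16\frac{d^{3}}{dx^{3}}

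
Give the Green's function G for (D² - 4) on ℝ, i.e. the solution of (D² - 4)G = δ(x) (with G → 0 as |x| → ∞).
-\frac{e^{-2|x|}}{4}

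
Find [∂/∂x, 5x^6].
30 x^{5}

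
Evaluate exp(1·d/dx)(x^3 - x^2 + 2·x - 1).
x^{3} + 2 x^{2} + 3 x + 1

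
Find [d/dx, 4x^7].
28 x^{6}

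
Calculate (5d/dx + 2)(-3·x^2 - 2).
- 6 x^{2} - 30 x - 4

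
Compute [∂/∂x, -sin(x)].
- \cos{\left(x \right)}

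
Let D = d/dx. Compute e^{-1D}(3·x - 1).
3 x - 4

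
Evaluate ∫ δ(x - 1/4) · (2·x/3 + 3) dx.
\frac{19}{6}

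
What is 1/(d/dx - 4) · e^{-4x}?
- \frac{e^{- 4 x}}{8}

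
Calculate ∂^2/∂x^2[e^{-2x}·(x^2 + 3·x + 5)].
2 \left(2 x^{2} + 2 x + 5\right) e^{- 2 x}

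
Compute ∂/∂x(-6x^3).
- 18 x^{2}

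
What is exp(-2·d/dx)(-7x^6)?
- 7 x^{6} + 84 x^{5} - 420 x^{4} + 1120 x^{3} - 1680 x^{2} + 1344 x - 448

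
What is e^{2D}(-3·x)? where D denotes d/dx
- 3 x - 6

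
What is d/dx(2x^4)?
8 x^{3}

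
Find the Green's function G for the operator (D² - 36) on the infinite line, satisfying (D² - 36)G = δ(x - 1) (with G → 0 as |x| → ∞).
-\frac{e^{-6|x - 1|}}{12}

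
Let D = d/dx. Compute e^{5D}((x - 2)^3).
x^{3} + 9 x^{2} + 27 x + 27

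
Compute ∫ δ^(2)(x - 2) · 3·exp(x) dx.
3 e^{2}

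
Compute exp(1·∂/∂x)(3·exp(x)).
3 e^{x + 1}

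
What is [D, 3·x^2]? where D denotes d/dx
6 x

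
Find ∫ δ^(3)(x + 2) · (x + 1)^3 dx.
-6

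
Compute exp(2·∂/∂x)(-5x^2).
- 5 x^{2} - 20 x - 20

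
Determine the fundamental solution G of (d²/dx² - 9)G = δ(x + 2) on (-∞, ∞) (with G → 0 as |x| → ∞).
-\frac{e^{-3|x + 2|}}{6}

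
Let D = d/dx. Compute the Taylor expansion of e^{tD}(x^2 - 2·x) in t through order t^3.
t^{2} + 2 t \left(x - 1\right) + x^{2} - 2 x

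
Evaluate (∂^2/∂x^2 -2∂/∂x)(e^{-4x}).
24 e^{- 4 x}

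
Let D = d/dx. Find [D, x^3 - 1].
3 x^{2}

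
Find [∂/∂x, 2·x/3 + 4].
\frac{2}{3}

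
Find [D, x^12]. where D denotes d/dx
12 x^{11}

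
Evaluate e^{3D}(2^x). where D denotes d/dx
2^{x + 3}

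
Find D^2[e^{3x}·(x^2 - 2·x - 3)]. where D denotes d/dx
\left(9 x^{2} - 6 x - 37\right) e^{3 x}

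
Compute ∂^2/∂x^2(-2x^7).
- 84 x^{5}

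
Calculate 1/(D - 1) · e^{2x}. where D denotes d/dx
e^{2 x}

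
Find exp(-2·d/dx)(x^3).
x^{3} - 6 x^{2} + 12 x - 8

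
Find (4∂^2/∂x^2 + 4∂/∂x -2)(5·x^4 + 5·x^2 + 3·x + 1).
- 10 x^{4} + 80 x^{3} + 230 x^{2} + 34 x + 50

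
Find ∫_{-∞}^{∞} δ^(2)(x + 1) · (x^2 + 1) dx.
2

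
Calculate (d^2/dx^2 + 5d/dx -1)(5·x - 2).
27 - 5 x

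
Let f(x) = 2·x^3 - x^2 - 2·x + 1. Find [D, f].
6 x^{2} - 2 x - 2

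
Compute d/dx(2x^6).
12 x^{5}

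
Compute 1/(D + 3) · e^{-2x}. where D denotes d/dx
e^{- 2 x}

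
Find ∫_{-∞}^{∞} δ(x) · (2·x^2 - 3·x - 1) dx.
-1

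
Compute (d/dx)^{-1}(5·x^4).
x^{5}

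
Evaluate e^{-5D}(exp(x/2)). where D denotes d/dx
e^{\frac{x}{2} - \frac{5}{2}}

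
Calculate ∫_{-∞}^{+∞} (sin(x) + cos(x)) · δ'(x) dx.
-1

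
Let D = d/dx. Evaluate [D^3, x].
3D^{2}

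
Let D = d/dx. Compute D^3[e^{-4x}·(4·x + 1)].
128 \left(1 - 2 x\right) e^{- 4 x}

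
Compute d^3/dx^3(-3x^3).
-18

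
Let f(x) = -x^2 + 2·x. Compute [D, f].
2 - 2 x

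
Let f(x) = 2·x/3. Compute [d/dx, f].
\frac{2}{3}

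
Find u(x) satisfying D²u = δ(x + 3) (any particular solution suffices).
\frac{|x + 3|}{2}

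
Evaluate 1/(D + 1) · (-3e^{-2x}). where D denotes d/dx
3 e^{- 2 x}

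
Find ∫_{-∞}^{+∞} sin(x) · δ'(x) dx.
-1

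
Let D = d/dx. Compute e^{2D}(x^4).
x^{4} + 8 x^{3} + 24 x^{2} + 32 x + 16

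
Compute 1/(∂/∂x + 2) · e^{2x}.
\frac{e^{2 x}}{4}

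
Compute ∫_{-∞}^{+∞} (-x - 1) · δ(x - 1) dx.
-2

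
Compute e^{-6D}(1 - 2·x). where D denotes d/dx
13 - 2 x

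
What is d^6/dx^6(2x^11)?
665280 x^{5}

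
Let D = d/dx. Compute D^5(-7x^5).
-840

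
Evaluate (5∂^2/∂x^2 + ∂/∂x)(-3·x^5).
15 x^{3} \left(- x - 20\right)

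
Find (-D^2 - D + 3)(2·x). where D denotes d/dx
6 x - 2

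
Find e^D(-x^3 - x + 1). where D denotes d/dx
- x^{3} - 3 x^{2} - 4 x - 1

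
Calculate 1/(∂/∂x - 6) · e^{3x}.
- \frac{e^{3 x}}{3}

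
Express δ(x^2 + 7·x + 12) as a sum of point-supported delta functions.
\frac{\delta(x + 4) + \delta(x + 3)}{1}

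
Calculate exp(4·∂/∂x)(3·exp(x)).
3 e^{x + 4}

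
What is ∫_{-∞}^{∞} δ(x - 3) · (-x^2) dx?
-9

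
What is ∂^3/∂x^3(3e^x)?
3 e^{x}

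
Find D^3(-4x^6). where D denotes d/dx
- 480 x^{3}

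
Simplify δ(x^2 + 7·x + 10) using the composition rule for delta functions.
\frac{\delta(x + 2) + \delta(x + 5)}{3}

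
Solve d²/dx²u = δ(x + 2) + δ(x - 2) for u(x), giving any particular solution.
\frac{|x + 2|}{2} + \frac{|x - 2|}{2}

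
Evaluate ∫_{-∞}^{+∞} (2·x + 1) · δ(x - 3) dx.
7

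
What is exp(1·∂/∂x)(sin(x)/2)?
\frac{\sin{\left(x + 1 \right)}}{2}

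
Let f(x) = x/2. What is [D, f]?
\frac{1}{2}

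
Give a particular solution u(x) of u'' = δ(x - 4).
\frac{|x - 4|}{2}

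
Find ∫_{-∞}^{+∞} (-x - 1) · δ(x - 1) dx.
-2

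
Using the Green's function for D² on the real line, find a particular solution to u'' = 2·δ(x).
|x|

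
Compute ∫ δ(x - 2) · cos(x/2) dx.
\cos{\left(1 \right)}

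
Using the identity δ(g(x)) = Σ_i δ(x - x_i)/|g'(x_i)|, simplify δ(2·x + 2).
\frac{\delta(x + 1)}{2}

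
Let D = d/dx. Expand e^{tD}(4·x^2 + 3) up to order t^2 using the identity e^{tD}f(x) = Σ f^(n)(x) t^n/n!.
4 t^{2} + 8 t x + 4 x^{2} + 3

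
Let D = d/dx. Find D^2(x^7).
42 x^{5}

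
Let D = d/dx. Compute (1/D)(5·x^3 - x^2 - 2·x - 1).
\frac{5 x^{4}}{4} - \frac{x^{3}}{3} - x^{2} - x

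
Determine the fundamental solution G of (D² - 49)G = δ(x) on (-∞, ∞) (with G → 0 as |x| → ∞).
-\frac{e^{-7|x|}}{14}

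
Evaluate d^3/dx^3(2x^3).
12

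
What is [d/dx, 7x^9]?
63 x^{8}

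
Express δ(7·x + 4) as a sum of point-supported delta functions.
\frac{\delta(x + 4/7)}{7}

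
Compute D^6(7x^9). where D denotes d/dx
423360 x^{3}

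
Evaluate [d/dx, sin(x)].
\cos{\left(x \right)}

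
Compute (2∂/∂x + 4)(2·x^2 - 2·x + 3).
8 x^{2} + 8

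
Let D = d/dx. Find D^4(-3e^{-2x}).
- 48 e^{- 2 x}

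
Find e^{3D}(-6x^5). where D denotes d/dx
- 6 x^{5} - 90 x^{4} - 540 x^{3} - 1620 x^{2} - 2430 x - 1458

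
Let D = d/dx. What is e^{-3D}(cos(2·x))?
\cos{\left(2 x - 6 \right)}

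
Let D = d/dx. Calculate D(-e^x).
- e^{x}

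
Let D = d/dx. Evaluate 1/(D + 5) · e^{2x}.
\frac{e^{2 x}}{7}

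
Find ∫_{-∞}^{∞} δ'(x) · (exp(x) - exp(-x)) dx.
-2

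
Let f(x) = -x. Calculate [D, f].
-1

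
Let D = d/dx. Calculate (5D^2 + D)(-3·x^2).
- 6 x - 30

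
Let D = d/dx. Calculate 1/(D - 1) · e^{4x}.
\frac{e^{4 x}}{3}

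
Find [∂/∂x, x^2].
2 x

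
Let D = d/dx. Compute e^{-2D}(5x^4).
5 x^{4} - 40 x^{3} + 120 x^{2} - 160 x + 80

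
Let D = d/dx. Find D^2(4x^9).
288 x^{7}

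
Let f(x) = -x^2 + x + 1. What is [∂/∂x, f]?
1 - 2 x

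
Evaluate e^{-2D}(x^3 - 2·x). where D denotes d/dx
x^{3} - 6 x^{2} + 10 x - 4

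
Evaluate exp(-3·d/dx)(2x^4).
2 x^{4} - 24 x^{3} + 108 x^{2} - 216 x + 162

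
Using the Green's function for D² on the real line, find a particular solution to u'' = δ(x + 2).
\frac{|x + 2|}{2}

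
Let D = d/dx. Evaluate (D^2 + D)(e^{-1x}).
0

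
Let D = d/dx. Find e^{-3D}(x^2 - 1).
x^{2} - 6 x + 8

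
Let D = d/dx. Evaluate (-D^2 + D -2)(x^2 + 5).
- 2 x^{2} + 2 x - 12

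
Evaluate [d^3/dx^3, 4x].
12\frac{d^{2}}{dx^{2}}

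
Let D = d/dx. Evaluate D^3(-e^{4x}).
- 64 e^{4 x}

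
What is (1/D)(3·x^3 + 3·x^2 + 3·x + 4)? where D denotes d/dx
\frac{3 x^{4}}{4} + x^{3} + \frac{3 x^{2}}{2} + 4 x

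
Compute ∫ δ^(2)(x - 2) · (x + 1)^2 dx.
2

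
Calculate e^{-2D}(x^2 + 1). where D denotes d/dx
x^{2} - 4 x + 5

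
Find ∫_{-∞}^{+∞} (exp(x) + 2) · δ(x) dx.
3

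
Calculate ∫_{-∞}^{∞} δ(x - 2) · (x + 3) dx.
5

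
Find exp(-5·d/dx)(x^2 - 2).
x^{2} - 10 x + 23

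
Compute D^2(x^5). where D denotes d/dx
20 x^{3}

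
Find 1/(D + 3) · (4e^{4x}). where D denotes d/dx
\frac{4 e^{4 x}}{7}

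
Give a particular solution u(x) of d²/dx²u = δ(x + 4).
\frac{|x + 4|}{2}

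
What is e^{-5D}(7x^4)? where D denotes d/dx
7 x^{4} - 140 x^{3} + 1050 x^{2} - 3500 x + 4375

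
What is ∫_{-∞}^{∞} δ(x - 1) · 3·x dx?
3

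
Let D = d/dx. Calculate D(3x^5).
15 x^{4}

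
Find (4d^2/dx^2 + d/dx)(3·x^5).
15 x^{3} \left(x + 16\right)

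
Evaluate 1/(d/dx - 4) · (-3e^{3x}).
3 e^{3 x}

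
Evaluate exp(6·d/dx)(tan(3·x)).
\tan{\left(3 x + 18 \right)}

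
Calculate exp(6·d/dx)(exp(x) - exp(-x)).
2 \sinh{\left(x + 6 \right)}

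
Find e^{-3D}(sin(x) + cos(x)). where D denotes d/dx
\sqrt{2} \cos{\left(- x + \frac{\pi}{4} + 3 \right)}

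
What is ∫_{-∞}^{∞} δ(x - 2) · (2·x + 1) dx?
5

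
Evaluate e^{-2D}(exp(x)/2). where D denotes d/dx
\frac{e^{x - 2}}{2}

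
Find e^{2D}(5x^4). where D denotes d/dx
5 x^{4} + 40 x^{3} + 120 x^{2} + 160 x + 80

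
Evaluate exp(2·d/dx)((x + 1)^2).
x^{2} + 6 x + 9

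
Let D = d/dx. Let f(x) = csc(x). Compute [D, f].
- \cot{\left(x \right)} \csc{\left(x \right)}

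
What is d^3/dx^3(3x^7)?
630 x^{4}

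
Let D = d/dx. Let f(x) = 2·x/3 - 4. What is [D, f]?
\frac{2}{3}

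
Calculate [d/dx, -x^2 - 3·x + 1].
- 2 x - 3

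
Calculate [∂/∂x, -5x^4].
- 20 x^{3}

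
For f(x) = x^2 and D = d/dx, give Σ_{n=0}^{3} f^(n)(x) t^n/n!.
t^{2} + 2 t x + x^{2}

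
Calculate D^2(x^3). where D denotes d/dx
6 x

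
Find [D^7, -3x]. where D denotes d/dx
-21D^{6}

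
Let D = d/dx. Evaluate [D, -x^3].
- 3 x^{2}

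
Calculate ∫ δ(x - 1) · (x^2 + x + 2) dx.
4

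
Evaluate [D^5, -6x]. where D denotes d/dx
-30D^{4}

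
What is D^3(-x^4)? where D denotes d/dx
- 24 x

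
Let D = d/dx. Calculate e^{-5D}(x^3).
x^{3} - 15 x^{2} + 75 x - 125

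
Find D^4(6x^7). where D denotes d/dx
5040 x^{3}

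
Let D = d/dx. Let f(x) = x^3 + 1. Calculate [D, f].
3 x^{2}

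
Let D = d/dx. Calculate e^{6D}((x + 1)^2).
x^{2} + 14 x + 49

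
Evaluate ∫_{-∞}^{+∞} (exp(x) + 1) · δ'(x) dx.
-1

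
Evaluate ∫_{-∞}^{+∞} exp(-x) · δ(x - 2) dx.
e^{-2}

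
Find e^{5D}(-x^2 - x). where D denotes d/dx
- x^{2} - 11 x - 30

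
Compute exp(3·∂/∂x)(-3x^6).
- 3 x^{6} - 54 x^{5} - 405 x^{4} - 1620 x^{3} - 3645 x^{2} - 4374 x - 2187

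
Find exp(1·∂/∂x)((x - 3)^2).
x^{2} - 4 x + 4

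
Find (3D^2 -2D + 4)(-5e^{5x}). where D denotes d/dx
- 345 e^{5 x}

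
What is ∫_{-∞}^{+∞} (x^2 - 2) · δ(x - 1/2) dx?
- \frac{7}{4}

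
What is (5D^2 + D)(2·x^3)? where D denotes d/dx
6 x \left(x + 10\right)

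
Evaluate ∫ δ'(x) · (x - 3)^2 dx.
6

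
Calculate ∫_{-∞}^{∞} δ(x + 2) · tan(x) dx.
- \tan{\left(2 \right)}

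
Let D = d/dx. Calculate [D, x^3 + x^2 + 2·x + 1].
3 x^{2} + 2 x + 2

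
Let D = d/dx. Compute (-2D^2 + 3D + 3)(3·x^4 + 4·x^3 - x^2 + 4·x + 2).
9 x^{4} + 48 x^{3} - 39 x^{2} - 42 x + 22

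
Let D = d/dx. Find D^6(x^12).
665280 x^{6}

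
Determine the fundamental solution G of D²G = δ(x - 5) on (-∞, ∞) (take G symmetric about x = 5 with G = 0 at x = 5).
\frac{|x - 5|}{2}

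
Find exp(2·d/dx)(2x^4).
2 x^{4} + 16 x^{3} + 48 x^{2} + 64 x + 32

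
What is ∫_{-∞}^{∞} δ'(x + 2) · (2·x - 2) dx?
-2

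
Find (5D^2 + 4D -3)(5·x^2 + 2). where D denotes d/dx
- 15 x^{2} + 40 x + 44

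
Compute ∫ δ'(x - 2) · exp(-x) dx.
e^{-2}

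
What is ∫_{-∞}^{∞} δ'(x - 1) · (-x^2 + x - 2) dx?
1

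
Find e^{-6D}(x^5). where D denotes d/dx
x^{5} - 30 x^{4} + 360 x^{3} - 2160 x^{2} + 6480 x - 7776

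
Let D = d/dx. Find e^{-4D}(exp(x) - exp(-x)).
- e^{4 - x} + e^{x - 4}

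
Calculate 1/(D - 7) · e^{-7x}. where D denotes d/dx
- \frac{e^{- 7 x}}{14}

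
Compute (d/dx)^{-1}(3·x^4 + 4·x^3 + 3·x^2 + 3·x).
\frac{3 x^{5}}{5} + x^{4} + x^{3} + \frac{3 x^{2}}{2}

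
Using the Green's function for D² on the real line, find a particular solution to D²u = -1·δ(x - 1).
-\frac{|x - 1|}{2}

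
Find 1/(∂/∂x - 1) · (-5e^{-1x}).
\frac{5 e^{- x}}{2}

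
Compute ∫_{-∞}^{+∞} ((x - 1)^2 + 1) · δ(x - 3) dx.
5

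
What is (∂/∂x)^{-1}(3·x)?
\frac{3 x^{2}}{2}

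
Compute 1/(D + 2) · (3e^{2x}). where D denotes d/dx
\frac{3 e^{2 x}}{4}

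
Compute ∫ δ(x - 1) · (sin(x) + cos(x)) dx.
\cos{\left(1 \right)} + \sin{\left(1 \right)}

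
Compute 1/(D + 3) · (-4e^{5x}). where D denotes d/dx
- \frac{e^{5 x}}{2}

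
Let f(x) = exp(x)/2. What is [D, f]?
\frac{e^{x}}{2}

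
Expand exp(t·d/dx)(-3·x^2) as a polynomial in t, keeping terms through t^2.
- 3 t^{2} - 6 t x - 3 x^{2}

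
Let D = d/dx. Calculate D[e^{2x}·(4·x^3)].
x^{2} \left(8 x + 12\right) e^{2 x}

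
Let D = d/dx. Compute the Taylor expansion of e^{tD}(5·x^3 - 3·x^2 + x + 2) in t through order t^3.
5 t^{3} + t^{2} \left(15 x - 3\right) + t \left(15 x^{2} - 6 x + 1\right) + 5 x^{3} - 3 x^{2} + x + 2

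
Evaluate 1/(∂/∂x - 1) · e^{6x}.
\frac{e^{6 x}}{5}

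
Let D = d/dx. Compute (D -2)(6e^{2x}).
0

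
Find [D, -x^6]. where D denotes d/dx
- 6 x^{5}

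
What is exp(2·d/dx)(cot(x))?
\cot{\left(x + 2 \right)}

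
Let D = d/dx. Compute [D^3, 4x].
12D^{2}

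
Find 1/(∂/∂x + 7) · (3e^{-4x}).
e^{- 4 x}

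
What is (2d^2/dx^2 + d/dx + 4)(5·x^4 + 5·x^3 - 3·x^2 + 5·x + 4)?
20 x^{4} + 40 x^{3} + 123 x^{2} + 74 x + 9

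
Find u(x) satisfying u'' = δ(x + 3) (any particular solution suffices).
\frac{|x + 3|}{2}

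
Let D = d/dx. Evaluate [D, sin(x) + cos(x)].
- \sin{\left(x \right)} + \cos{\left(x \right)}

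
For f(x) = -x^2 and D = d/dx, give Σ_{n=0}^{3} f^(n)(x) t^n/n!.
- t^{2} - 2 t x - x^{2}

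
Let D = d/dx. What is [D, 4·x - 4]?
4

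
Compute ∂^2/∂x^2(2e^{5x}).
50 e^{5 x}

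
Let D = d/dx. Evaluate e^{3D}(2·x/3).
\frac{2 x}{3} + 2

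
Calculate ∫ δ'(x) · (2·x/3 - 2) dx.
- \frac{2}{3}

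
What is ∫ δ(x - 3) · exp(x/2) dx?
e^{\frac{3}{2}}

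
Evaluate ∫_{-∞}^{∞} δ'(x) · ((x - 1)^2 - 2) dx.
2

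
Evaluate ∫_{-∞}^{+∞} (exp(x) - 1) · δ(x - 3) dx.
-1 + e^{3}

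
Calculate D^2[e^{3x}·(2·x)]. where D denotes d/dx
\left(18 x + 12\right) e^{3 x}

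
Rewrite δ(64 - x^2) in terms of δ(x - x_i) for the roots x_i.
\frac{\delta(x - 8) + \delta(x + 8)}{16}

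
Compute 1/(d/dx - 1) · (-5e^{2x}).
- 5 e^{2 x}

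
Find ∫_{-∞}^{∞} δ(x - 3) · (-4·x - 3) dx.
-15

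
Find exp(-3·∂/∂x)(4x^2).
4 x^{2} - 24 x + 36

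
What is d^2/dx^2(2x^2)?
4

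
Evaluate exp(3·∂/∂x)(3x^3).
3 x^{3} + 27 x^{2} + 81 x + 81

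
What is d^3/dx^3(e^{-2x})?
- 8 e^{- 2 x}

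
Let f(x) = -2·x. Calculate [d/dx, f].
-2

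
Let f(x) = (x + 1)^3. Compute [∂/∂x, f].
3 \left(x + 1\right)^{2}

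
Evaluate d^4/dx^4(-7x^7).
- 5880 x^{3}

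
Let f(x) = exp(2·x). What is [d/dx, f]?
2 e^{2 x}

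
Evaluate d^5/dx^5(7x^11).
388080 x^{6}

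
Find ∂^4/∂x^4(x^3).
0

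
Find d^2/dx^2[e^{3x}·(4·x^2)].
\left(36 x^{2} + 48 x + 8\right) e^{3 x}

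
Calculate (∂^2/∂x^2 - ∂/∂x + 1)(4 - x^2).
- x^{2} + 2 x + 2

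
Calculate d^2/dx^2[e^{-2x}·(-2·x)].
8 \left(1 - x\right) e^{- 2 x}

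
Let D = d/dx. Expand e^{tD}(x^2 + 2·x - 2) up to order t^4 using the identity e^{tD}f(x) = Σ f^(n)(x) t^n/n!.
t^{2} + 2 t \left(x + 1\right) + x^{2} + 2 x - 2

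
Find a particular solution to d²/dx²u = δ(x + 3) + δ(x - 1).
\frac{|x + 3|}{2} + \frac{|x - 1|}{2}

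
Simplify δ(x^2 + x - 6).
\frac{\delta(x + 3) + \delta(x - 2)}{5}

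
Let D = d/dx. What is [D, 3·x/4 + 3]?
\frac{3}{4}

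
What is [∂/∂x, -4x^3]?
- 12 x^{2}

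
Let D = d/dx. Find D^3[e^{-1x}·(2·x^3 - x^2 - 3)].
\left(- 2 x^{3} + 19 x^{2} - 42 x + 21\right) e^{- x}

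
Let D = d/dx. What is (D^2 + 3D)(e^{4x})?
28 e^{4 x}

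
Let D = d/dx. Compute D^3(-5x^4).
- 120 x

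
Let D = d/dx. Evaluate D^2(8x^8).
448 x^{6}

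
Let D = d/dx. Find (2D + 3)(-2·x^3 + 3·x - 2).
3 x \left(- 2 x^{2} - 4 x + 3\right)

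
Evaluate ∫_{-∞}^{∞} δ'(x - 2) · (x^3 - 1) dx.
-12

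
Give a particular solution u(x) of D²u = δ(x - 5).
\frac{|x - 5|}{2}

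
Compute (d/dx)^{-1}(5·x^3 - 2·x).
\frac{5 x^{4}}{4} - x^{2}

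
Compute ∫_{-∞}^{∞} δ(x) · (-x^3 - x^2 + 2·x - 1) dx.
-1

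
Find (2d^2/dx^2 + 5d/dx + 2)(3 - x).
1 - 2 x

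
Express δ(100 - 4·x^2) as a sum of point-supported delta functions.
\frac{\delta(x - 5) + \delta(x + 5)}{40}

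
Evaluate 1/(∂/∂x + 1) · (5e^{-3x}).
- \frac{5 e^{- 3 x}}{2}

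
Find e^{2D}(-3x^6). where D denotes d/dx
- 3 x^{6} - 36 x^{5} - 180 x^{4} - 480 x^{3} - 720 x^{2} - 576 x - 192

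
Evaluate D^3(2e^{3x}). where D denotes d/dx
54 e^{3 x}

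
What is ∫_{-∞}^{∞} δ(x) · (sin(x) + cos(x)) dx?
1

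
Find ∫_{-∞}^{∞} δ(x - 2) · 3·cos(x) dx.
3 \cos{\left(2 \right)}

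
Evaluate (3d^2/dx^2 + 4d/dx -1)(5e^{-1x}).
- 10 e^{- x}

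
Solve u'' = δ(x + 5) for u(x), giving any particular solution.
\frac{|x + 5|}{2}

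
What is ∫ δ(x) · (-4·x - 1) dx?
-1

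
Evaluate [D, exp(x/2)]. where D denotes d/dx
\frac{e^{\frac{x}{2}}}{2}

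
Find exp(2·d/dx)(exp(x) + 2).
e^{x + 2} + 2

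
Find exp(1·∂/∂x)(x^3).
x^{3} + 3 x^{2} + 3 x + 1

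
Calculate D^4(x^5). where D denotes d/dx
120 x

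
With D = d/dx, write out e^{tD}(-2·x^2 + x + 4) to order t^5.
- 2 t^{2} - t \left(4 x - 1\right) - 2 x^{2} + x + 4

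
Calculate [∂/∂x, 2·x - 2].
2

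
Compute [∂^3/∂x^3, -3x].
-9\frac{d^{2}}{dx^{2}}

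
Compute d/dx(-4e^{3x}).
- 12 e^{3 x}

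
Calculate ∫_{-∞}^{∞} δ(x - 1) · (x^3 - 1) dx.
0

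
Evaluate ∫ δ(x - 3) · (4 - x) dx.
1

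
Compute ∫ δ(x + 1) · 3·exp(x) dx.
\frac{3}{e}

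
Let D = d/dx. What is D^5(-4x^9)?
- 60480 x^{4}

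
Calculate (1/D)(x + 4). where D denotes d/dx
\frac{x^{2}}{2} + 4 x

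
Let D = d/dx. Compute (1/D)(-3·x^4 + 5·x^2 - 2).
- \frac{3 x^{5}}{5} + \frac{5 x^{3}}{3} - 2 x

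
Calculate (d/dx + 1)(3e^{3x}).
12 e^{3 x}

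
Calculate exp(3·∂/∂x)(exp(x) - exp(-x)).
2 \sinh{\left(x + 3 \right)}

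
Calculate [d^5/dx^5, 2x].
10\frac{d^{4}}{dx^{4}}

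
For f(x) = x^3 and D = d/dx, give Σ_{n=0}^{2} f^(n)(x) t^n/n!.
x \left(3 t^{2} + 3 t x + x^{2}\right)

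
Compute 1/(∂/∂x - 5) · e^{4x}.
- e^{4 x}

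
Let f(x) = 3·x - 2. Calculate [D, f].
3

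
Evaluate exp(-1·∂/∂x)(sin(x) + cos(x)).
\sqrt{2} \cos{\left(- x + \frac{\pi}{4} + 1 \right)}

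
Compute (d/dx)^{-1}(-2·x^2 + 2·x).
- \frac{2 x^{3}}{3} + x^{2}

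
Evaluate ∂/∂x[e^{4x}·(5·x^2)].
10 x \left(2 x + 1\right) e^{4 x}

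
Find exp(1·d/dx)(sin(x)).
\sin{\left(x + 1 \right)}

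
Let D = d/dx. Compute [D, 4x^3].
12 x^{2}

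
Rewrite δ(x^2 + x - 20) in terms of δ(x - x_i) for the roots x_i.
\frac{\delta(x - 4) + \delta(x + 5)}{9}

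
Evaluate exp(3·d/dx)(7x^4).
7 x^{4} + 84 x^{3} + 378 x^{2} + 756 x + 567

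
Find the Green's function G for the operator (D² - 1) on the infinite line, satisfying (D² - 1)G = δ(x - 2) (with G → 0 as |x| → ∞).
-\frac{e^{-|x - 2|}}{2}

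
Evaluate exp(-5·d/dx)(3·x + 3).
3 x - 12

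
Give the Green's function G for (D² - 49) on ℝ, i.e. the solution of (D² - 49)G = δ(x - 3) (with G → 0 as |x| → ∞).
-\frac{e^{-7|x - 3|}}{14}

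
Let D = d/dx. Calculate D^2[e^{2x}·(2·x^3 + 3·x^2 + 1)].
\left(8 x^{3} + 36 x^{2} + 36 x + 10\right) e^{2 x}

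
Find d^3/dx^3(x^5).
60 x^{2}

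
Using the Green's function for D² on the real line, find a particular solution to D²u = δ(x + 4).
\frac{|x + 4|}{2}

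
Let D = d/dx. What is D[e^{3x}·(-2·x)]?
\left(- 6 x - 2\right) e^{3 x}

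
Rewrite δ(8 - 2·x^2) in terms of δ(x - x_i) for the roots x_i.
\frac{\delta(x - 2) + \delta(x + 2)}{8}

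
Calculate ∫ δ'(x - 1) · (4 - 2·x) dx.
2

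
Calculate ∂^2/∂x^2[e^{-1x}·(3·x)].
3 \left(x - 2\right) e^{- x}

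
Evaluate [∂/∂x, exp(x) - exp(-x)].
2 \cosh{\left(x \right)}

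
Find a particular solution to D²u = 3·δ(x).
\frac{3|x|}{2}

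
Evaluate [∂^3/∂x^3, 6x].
18\frac{d^{2}}{dx^{2}}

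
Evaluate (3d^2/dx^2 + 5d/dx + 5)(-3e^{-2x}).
- 21 e^{- 2 x}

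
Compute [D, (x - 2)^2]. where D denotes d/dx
2 x - 4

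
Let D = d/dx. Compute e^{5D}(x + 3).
x + 8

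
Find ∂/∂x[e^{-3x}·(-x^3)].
3 x^{2} \left(x - 1\right) e^{- 3 x}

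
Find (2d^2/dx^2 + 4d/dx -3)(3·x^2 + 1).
- 9 x^{2} + 24 x + 9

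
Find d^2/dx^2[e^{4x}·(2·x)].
\left(32 x + 16\right) e^{4 x}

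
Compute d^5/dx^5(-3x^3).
0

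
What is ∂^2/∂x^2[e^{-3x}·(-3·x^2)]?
3 \left(- 9 x^{2} + 12 x - 2\right) e^{- 3 x}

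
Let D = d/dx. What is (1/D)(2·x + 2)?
x^{2} + 2 x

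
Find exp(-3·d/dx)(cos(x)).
\cos{\left(x - 3 \right)}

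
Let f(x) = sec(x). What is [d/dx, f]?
\tan{\left(x \right)} \sec{\left(x \right)}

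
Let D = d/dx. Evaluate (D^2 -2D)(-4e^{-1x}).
- 12 e^{- x}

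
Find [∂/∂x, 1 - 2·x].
-2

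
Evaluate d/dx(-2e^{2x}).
- 4 e^{2 x}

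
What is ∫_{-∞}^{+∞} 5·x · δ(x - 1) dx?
5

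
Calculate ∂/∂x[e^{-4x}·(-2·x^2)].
4 x \left(2 x - 1\right) e^{- 4 x}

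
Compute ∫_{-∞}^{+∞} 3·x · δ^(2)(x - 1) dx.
0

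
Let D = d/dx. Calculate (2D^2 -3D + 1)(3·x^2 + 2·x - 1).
3 x^{2} - 16 x + 5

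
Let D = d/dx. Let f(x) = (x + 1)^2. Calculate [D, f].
2 x + 2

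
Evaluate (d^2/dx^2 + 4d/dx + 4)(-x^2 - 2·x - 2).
- 4 x^{2} - 16 x - 18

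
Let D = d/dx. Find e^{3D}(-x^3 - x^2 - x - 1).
- x^{3} - 10 x^{2} - 34 x - 40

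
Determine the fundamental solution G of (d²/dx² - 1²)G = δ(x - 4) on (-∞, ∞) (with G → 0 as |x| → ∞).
-\frac{e^{-|x - 4|}}{2}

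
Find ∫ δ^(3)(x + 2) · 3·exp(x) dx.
- \frac{3}{e^{2}}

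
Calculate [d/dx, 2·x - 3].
2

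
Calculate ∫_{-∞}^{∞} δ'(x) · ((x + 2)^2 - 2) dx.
-4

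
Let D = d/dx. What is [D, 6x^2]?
12 x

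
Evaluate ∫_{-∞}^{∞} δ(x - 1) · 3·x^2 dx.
3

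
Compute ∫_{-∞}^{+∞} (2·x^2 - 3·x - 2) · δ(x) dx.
-2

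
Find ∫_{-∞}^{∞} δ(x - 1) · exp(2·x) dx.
e^{2}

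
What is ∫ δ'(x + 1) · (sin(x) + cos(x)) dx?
- \sin{\left(1 \right)} - \cos{\left(1 \right)}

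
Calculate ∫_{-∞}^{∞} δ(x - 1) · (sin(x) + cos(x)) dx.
\cos{\left(1 \right)} + \sin{\left(1 \right)}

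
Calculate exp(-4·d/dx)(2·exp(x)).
2 e^{x - 4}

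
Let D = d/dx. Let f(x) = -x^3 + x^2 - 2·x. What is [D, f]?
- 3 x^{2} + 2 x - 2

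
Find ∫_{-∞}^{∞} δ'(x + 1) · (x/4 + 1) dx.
- \frac{1}{4}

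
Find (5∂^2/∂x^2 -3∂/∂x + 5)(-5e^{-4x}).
- 485 e^{- 4 x}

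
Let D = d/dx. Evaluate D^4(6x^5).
720 x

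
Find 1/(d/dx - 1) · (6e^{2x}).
6 e^{2 x}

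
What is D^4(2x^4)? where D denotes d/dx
48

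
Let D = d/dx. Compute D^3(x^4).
24 x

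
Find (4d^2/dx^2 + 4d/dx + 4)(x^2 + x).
4 x^{2} + 12 x + 12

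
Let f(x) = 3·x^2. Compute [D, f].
6 x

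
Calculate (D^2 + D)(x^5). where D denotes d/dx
5 x^{3} \left(x + 4\right)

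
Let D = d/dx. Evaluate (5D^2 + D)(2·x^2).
4 x + 20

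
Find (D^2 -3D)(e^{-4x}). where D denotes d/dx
28 e^{- 4 x}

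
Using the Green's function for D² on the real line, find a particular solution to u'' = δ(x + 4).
\frac{|x + 4|}{2}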